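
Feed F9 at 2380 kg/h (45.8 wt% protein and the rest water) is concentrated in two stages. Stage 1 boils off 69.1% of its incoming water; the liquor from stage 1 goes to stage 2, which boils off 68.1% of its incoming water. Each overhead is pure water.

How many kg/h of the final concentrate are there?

water in feed = 2380×0.542 = 1290 kg/h.
After stage 1: water left = (1−0.691)×1290 = 398.6; stream total = 1488.6 kg/h.
After stage 2: water left = (1−0.681)×398.6 = 127.15; final concentrate = 1217.2 kg/h.

1217 kg/h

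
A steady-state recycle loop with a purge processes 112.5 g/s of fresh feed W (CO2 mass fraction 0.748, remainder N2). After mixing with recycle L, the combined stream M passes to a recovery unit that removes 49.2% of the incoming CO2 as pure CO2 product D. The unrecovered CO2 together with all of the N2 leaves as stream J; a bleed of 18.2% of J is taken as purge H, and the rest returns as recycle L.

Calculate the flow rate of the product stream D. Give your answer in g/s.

70.84 g/s

CO2 in M: m_A = 112.5×0.748 + (1−0.182)·(1−0.492)·m_A, so m_A = 84.15/0.5845 = 143.98 g/s.
Product D = 0.492×143.98 = 70.838 g/s.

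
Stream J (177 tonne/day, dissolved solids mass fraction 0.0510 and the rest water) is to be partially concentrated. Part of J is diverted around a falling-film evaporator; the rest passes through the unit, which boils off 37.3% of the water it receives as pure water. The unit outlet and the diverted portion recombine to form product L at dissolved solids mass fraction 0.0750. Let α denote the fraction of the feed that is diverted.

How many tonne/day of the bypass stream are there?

All 177×0.051 = 9.027 tonne/day of dissolved solids reaches L, so L = 9.027/0.075 = 120.36 tonne/day and vapour = 56.64 tonne/day.
The evaporator receives (1−α)·177 of feed at 0.949 water and removes 0.373 of that water:
0.373×0.949×(1−α)×177 = 56.64
(1−α) = 56.64/62.654 = 0.9040;  α = 0.0960.
Bypass flow = 0.0960×177 = 16.99 tonne/day.

16.99 tonne/day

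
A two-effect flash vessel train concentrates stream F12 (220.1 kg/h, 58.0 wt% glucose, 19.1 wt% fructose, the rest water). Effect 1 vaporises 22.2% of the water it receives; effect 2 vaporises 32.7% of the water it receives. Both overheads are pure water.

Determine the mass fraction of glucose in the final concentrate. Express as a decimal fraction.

0.6510

water in feed = 220.1×0.229 = 50.403 kg/h.
After stage 1: water left = (1−0.222)×50.403 = 39.213; stream total = 208.91 kg/h.
After stage 2: water left = (1−0.327)×39.213 = 26.391; final concentrate = 196.09 kg/h.
glucose fraction = 127.66/196.09 = 0.6510.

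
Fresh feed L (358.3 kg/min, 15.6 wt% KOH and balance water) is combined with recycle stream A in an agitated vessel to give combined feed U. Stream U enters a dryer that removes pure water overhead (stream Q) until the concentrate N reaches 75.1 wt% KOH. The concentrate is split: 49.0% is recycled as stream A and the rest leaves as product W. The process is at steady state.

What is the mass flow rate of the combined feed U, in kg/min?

Overall KOH balance (none leaves overhead): KOH in fresh feed = KOH in product, i.e. 358.3×0.156 = (1−0.490)·N·0.751.
N = 55.895/(0.751×0.510) = 145.94 kg/min.
Recycle A = 0.490×145.94 = 71.508 kg/min.
Combined feed U = 358.3 + 71.508 = 429.81 kg/min.

429.8 kg/min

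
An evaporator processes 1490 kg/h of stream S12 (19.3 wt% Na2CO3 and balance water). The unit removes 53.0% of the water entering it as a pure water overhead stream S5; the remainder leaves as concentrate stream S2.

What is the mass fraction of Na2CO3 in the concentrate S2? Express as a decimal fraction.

0.3372

Na2CO3 is not removed: 1490×0.193 = 287.57 kg/h of Na2CO3 enters S2.
water entering = 1490×0.807 = 1202.4 kg/h; overhead removed = 0.530×1202.4 = 637.29 kg/h.
Concentrate = 1490 − 637.29 = 852.71 kg/h.
Mass fraction = 287.57/852.71 = 0.3372.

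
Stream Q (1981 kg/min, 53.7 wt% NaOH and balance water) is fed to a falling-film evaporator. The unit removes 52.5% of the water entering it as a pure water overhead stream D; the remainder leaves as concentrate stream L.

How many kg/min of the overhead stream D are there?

water entering = 1981×0.463 = 917.2 kg/min; overhead removed = 0.525×917.2 = 481.53 kg/min.

481.5 kg/min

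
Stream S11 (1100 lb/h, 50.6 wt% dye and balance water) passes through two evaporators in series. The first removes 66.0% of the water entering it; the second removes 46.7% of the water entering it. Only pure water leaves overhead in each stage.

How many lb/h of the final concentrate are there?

water in feed = 1100×0.494 = 543.4 lb/h.
After stage 1: water left = (1−0.660)×543.4 = 184.76; stream total = 741.36 lb/h.
After stage 2: water left = (1−0.467)×184.76 = 98.475; final concentrate = 655.07 lb/h.

655.1 lb/h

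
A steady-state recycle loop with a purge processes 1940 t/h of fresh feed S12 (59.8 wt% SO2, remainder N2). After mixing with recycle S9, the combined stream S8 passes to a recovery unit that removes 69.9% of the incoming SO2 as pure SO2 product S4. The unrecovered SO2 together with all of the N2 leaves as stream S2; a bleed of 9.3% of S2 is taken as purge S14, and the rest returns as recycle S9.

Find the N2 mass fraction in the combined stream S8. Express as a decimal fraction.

0.8401

N2 enters only via S12 and leaves only via the purge: 1940×0.402 = 0.093×(N2 in S2), and the recovery unit passes all N2, so N2 in S8 = N2 in S2 = 8385.8 t/h.
SO2 in S8: m_A = 1940×0.598 + (1−0.093)·(1−0.699)·m_A, so m_A = 1160.1/0.7270 = 1595.8 t/h.
S8 = 1595.8 + 8385.8 = 9981.6 t/h.
N2 fraction in S8 = 8385.8/9981.6 = 0.8401.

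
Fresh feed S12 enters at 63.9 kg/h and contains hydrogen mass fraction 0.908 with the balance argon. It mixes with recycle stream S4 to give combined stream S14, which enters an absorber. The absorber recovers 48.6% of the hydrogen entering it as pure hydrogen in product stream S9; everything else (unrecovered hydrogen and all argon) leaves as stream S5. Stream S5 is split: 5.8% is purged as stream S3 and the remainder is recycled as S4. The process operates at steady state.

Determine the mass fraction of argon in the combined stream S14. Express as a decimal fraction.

argon enters only via S12 and leaves only via the purge: 63.9×0.092 = 0.058×(argon in S5), and the absorber passes all argon, so argon in S14 = argon in S5 = 101.36 kg/h.
hydrogen in S14: m_A = 63.9×0.908 + (1−0.058)·(1−0.486)·m_A, so m_A = 58.021/0.5158 = 112.49 kg/h.
S14 = 112.49 + 101.36 = 213.84 kg/h.
argon fraction in S14 = 101.36/213.84 = 0.474.

0.474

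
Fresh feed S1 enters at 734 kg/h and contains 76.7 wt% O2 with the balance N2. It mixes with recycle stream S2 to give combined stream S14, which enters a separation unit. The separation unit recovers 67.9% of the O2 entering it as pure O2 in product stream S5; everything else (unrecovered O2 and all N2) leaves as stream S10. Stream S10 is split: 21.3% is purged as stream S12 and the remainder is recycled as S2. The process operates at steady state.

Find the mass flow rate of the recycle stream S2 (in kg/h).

N2 enters only via S1 and leaves only via the purge: 734×0.233 = 0.213×(N2 in S10), and the separation unit passes all N2, so N2 in S14 = N2 in S10 = 802.92 kg/h.
O2 in S14: m_A = 734×0.767 + (1−0.213)·(1−0.679)·m_A, so m_A = 562.98/0.7474 = 753.28 kg/h.
S10 = (1−0.679)×753.28 + 802.92 = 1044.7 kg/h.
Recycle S2 = (1−0.213)×1044.7 = 822.2 kg/h.

822.2 kg/h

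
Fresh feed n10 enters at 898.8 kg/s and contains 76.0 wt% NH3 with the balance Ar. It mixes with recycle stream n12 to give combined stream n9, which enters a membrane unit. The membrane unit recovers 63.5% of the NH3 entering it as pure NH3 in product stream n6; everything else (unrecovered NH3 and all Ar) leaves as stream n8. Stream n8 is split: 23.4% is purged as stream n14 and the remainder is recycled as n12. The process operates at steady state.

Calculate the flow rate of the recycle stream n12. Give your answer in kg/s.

Ar enters only via n10 and leaves only via the purge: 898.8×0.240 = 0.234×(Ar in n8), and the membrane unit passes all Ar, so Ar in n9 = Ar in n8 = 921.85 kg/s.
NH3 in n9: m_A = 898.8×0.760 + (1−0.234)·(1−0.635)·m_A, so m_A = 683.09/0.7204 = 948.19 kg/s.
n8 = (1−0.635)×948.19 + 921.85 = 1267.9 kg/s.
Recycle n12 = (1−0.234)×1267.9 = 971.24 kg/s.

971.2 kg/s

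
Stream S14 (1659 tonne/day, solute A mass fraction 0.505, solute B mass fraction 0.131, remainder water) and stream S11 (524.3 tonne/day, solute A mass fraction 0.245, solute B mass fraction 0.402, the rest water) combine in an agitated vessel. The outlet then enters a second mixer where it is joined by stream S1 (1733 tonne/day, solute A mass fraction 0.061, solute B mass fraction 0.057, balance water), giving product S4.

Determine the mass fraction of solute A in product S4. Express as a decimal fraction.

0.274

Overall, product flow = 3916.3 tonne/day.
solute A in = 1659×0.505 + 524.3×0.245 + 1733×0.061 = 1072 tonne/day.
solute A fraction in S4 = 0.274.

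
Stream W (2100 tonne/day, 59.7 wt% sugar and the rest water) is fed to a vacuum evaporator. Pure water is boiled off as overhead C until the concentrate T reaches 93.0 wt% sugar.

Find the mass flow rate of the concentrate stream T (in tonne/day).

sugar is conserved: 2100×0.597 = 1253.7 tonne/day all reports to the concentrate.
Concentrate = 1253.7/(target fraction) = 1348.1 tonne/day.

1348 tonne/day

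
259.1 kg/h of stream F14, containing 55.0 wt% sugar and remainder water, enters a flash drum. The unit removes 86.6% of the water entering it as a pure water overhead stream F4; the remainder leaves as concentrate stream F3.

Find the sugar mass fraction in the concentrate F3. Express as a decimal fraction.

sugar is not removed: 259.1×0.550 = 142.51 kg/h of sugar enters F3.
water entering = 259.1×0.450 = 116.6 kg/h; overhead removed = 0.866×116.6 = 100.97 kg/h.
Concentrate = 259.1 − 100.97 = 158.13 kg/h.
Mass fraction = 142.51/158.13 = 0.901.

0.901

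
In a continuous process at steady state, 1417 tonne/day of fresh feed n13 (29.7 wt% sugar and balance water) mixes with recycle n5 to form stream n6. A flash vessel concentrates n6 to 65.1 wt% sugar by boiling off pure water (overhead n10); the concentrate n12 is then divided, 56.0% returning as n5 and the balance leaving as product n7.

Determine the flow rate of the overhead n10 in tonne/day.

Overall sugar balance (none leaves overhead): sugar in fresh feed = sugar in product, i.e. 1417×0.297 = (1−0.560)·n12·0.651.
n12 = 420.85/(0.651×0.440) = 1469.2 tonne/day.
Recycle n5 = 0.560×1469.2 = 822.77 tonne/day.
Combined feed n6 = 1417 + 822.77 = 2239.8 tonne/day.
Overhead n10 = n6 − n12 = 2239.8 − 1469.2 = 770.53 tonne/day.

770.5 tonne/day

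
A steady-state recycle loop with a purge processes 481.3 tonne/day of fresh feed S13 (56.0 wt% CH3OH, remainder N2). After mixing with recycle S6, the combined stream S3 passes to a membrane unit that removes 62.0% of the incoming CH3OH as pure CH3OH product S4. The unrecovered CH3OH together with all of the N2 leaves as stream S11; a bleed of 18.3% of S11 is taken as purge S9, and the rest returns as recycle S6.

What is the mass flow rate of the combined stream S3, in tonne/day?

1548 tonne/day

N2 enters only via S13 and leaves only via the purge: 481.3×0.440 = 0.183×(N2 in S11), and the membrane unit passes all N2, so N2 in S3 = N2 in S11 = 1157.2 tonne/day.
CH3OH in S3: m_A = 481.3×0.560 + (1−0.183)·(1−0.620)·m_A, so m_A = 269.53/0.6895 = 390.88 tonne/day.
S3 = 390.88 + 1157.2 = 1548.1 tonne/day.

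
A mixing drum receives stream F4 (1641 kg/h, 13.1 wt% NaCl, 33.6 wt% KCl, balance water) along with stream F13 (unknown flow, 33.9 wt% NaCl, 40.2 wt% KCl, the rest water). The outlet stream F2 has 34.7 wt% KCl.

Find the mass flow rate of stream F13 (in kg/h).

Let F13 be the unknown flow. Total out = 1641 + F13.
KCl balance: 551.38 + 0.402·F13 = 0.347·(1641 + F13)
(0.402 − 0.347)·F13 = 0.347×1641 − 551.38 = 18.051
F13 = 18.051 / 0.055 = 328.2 kg/h

328.2 kg/h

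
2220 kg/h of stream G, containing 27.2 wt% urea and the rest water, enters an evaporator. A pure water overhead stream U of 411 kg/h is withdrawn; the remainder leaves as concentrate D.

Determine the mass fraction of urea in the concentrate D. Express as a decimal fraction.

urea is not removed: 2220×0.272 = 603.84 kg/h of urea enters D.
Concentrate = 2220 − 411 = 1809 kg/h.
Mass fraction = 603.84/1809 = 0.334.

0.334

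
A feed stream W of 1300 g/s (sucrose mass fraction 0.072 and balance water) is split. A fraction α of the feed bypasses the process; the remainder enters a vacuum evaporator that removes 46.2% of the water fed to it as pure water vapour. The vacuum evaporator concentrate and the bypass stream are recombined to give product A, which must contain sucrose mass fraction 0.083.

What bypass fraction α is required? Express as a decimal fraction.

All 1300×0.072 = 93.6 g/s of sucrose reaches A, so A = 93.6/0.083 = 1127.7 g/s and vapour = 172.29 g/s.
The evaporator receives (1−α)·1300 of feed at 0.928 water and removes 0.462 of that water:
0.462×0.928×(1−α)×1300 = 172.29
(1−α) = 172.29/557.36 = 0.3091;  α = 0.6909.

0.691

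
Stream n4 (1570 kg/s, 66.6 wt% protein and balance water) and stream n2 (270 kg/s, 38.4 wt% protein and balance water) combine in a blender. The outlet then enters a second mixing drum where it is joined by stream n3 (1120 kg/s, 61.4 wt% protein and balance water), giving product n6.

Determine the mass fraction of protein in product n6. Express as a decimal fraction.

0.621

Overall, product flow = 2960 kg/s.
protein in = 1570×0.666 + 270×0.384 + 1120×0.614 = 1837 kg/s.
protein fraction in n6 = 0.621.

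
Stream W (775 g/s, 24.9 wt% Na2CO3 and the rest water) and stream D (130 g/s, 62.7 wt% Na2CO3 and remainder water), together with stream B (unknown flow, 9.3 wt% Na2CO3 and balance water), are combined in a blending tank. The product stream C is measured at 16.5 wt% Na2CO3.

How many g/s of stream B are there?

Let B be the unknown flow. Total out = 905 + B.
Na2CO3 balance: 274.49 + 0.093·B = 0.165·(905 + B)
(0.093 − 0.165)·B = 0.165×905 − 274.49 = -125.16
B = -125.16 / -0.072 = 1738.3 g/s

1738 g/s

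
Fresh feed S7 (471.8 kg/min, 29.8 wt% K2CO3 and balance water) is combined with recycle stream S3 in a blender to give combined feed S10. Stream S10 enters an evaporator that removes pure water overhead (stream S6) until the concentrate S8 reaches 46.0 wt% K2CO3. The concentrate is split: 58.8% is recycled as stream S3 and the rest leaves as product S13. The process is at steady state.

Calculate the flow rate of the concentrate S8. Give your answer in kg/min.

Overall K2CO3 balance (none leaves overhead): K2CO3 in fresh feed = K2CO3 in product, i.e. 471.8×0.298 = (1−0.588)·S8·0.460.
S8 = 140.6/(0.460×0.412) = 741.86 kg/min.

741.9 kg/min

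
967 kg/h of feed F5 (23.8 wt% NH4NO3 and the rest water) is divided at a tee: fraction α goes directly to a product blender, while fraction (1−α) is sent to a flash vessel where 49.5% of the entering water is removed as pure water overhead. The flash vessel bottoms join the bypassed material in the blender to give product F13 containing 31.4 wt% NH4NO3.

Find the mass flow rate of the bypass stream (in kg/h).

346.5 kg/h

All 967×0.238 = 230.15 kg/h of NH4NO3 reaches F13, so F13 = 230.15/0.314 = 732.95 kg/h and vapour = 234.05 kg/h.
The evaporator receives (1−α)·967 of feed at 0.762 water and removes 0.495 of that water:
0.495×0.762×(1−α)×967 = 234.05
(1−α) = 234.05/364.74 = 0.6417;  α = 0.3583.
Bypass flow = 0.3583×967 = 346.49 kg/h.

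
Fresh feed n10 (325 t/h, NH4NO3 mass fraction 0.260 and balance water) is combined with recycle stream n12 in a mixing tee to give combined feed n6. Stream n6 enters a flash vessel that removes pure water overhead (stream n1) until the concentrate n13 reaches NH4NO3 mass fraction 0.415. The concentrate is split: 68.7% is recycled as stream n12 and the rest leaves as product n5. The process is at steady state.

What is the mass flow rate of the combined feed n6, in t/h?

Overall NH4NO3 balance (none leaves overhead): NH4NO3 in fresh feed = NH4NO3 in product, i.e. 325×0.260 = (1−0.687)·n13·0.415.
n13 = 84.5/(0.415×0.313) = 650.53 t/h.
Recycle n12 = 0.687×650.53 = 446.91 t/h.
Combined feed n6 = 325 + 446.91 = 771.91 t/h.

771.9 t/h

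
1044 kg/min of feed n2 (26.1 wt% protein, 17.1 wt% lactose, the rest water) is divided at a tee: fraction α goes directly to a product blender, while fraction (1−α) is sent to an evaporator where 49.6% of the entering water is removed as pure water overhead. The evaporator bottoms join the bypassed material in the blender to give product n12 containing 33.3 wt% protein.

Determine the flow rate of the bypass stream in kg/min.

All 1044×0.261 = 272.48 kg/min of protein reaches n12, so n12 = 272.48/0.333 = 818.27 kg/min and vapour = 225.73 kg/min.
The evaporator receives (1−α)·1044 of feed at 0.568 water and removes 0.496 of that water:
0.496×0.568×(1−α)×1044 = 225.73
(1−α) = 225.73/294.12 = 0.7675;  α = 0.2325.
Bypass flow = 0.2325×1044 = 242.77 kg/min.

242.8 kg/min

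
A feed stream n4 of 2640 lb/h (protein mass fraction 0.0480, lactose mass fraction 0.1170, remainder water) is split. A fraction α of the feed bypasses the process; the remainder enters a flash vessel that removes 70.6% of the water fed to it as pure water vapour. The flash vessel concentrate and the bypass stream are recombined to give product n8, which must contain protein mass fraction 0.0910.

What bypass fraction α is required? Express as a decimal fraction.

All 2640×0.048 = 126.72 lb/h of protein reaches n8, so n8 = 126.72/0.091 = 1392.5 lb/h and vapour = 1247.5 lb/h.
The evaporator receives (1−α)·2640 of feed at 0.835 water and removes 0.706 of that water:
0.706×0.835×(1−α)×2640 = 1247.5
(1−α) = 1247.5/1556.3 = 0.8016;  α = 0.1984.

0.198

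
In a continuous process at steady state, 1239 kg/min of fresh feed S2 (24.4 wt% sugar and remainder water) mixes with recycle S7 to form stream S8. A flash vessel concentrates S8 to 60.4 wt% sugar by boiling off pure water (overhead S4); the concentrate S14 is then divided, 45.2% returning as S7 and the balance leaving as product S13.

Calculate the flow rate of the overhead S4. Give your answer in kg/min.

Overall sugar balance (none leaves overhead): sugar in fresh feed = sugar in product, i.e. 1239×0.244 = (1−0.452)·S14·0.604.
S14 = 302.32/(0.604×0.548) = 913.36 kg/min.
Recycle S7 = 0.452×913.36 = 412.84 kg/min.
Combined feed S8 = 1239 + 412.84 = 1651.8 kg/min.
Overhead S4 = S8 − S14 = 1651.8 − 913.36 = 738.48 kg/min.

738.5 kg/min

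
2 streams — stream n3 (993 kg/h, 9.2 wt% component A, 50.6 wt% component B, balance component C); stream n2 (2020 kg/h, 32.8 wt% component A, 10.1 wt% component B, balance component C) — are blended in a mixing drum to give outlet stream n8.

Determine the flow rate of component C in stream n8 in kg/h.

component C out = component C in = 993×0.402 + 2020×0.571 = 1552.6 kg/h.

1553 kg/h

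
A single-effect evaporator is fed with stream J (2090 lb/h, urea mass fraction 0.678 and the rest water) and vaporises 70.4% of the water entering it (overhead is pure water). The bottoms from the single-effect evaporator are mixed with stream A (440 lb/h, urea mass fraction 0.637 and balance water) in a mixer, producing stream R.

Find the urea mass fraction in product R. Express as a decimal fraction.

0.825

Vapour removed = 0.704×0.322×2090 = 473.78 lb/h; concentrate = 1616.2 lb/h.
urea reaching the mixer = 1417 (from concentrate) + 440×0.637 = 1697.3 lb/h.
Product flow = 1616.2 + 440 = 2056.2 lb/h; urea fraction = 0.825.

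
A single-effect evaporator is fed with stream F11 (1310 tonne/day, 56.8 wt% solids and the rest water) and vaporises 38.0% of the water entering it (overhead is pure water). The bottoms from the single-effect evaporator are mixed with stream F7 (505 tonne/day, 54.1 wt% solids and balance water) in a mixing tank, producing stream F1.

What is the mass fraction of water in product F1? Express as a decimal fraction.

Vapour removed = 0.380×0.432×1310 = 215.05 tonne/day; concentrate = 1095 tonne/day.
water reaching the mixer = 350.87 (from concentrate) + 505×0.459 = 582.67 tonne/day.
Product flow = 1095 + 505 = 1600 tonne/day; water fraction = 0.364.

0.364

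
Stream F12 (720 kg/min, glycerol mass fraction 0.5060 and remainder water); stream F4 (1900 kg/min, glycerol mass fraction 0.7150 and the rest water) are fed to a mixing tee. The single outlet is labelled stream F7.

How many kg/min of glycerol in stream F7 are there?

glycerol out = glycerol in = 720×0.506 + 1900×0.715 = 1722.8 kg/min.

1723 kg/min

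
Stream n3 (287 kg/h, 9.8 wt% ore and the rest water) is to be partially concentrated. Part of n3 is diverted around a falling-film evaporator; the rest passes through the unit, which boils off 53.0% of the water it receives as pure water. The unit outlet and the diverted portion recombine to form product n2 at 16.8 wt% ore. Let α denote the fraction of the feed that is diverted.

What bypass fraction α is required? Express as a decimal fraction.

All 287×0.098 = 28.126 kg/h of ore reaches n2, so n2 = 28.126/0.168 = 167.42 kg/h and vapour = 119.58 kg/h.
The evaporator receives (1−α)·287 of feed at 0.902 water and removes 0.530 of that water:
0.530×0.902×(1−α)×287 = 119.58
(1−α) = 119.58/137.2 = 0.8716;  α = 0.1284.

0.128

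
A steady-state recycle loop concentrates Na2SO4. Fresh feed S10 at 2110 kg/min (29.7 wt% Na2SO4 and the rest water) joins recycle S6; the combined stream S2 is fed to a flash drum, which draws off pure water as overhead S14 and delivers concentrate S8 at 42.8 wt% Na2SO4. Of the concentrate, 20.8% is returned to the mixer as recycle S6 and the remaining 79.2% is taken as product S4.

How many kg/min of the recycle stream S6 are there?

Overall Na2SO4 balance (none leaves overhead): Na2SO4 in fresh feed = Na2SO4 in product, i.e. 2110×0.297 = (1−0.208)·S8·0.428.
S8 = 626.67/(0.428×0.792) = 1848.7 kg/min.
Recycle S6 = 0.208×1848.7 = 384.53 kg/min.

384.5 kg/min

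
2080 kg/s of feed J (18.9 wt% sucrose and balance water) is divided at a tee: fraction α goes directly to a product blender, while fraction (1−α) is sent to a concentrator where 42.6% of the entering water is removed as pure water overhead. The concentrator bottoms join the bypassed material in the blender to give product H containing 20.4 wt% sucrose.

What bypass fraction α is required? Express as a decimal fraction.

All 2080×0.189 = 393.12 kg/s of sucrose reaches H, so H = 393.12/0.204 = 1927.1 kg/s and vapour = 152.94 kg/s.
The evaporator receives (1−α)·2080 of feed at 0.811 water and removes 0.426 of that water:
0.426×0.811×(1−α)×2080 = 152.94
(1−α) = 152.94/718.61 = 0.2128;  α = 0.7872.

0.787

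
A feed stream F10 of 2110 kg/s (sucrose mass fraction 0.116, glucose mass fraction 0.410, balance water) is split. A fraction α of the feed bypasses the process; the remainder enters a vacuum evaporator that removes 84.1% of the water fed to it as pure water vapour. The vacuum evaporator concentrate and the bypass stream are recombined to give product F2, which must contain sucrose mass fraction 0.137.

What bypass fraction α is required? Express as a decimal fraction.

0.615

All 2110×0.116 = 244.76 kg/s of sucrose reaches F2, so F2 = 244.76/0.137 = 1786.6 kg/s and vapour = 323.43 kg/s.
The evaporator receives (1−α)·2110 of feed at 0.474 water and removes 0.841 of that water:
0.841×0.474×(1−α)×2110 = 323.43
(1−α) = 323.43/841.12 = 0.3845;  α = 0.6155.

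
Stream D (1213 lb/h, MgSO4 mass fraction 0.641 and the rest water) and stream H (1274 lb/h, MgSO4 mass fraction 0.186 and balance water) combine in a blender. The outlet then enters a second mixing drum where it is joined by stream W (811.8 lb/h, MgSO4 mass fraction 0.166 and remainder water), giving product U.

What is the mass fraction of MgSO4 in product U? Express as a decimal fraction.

Overall, product flow = 3298.8 lb/h.
MgSO4 in = 1213×0.641 + 1274×0.186 + 811.8×0.166 = 1149.3 lb/h.
MgSO4 fraction in U = 0.348.

0.348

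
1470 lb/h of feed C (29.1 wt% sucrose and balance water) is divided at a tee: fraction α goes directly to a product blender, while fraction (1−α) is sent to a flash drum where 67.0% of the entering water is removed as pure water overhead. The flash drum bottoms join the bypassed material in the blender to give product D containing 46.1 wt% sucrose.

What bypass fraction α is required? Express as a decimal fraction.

All 1470×0.291 = 427.77 lb/h of sucrose reaches D, so D = 427.77/0.461 = 927.92 lb/h and vapour = 542.08 lb/h.
The evaporator receives (1−α)·1470 of feed at 0.709 water and removes 0.670 of that water:
0.670×0.709×(1−α)×1470 = 542.08
(1−α) = 542.08/698.29 = 0.7763;  α = 0.2237.

0.224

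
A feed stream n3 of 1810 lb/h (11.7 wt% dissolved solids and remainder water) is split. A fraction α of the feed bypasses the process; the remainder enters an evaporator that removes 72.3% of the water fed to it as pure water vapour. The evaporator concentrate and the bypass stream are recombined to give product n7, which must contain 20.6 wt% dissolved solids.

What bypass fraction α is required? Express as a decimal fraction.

All 1810×0.117 = 211.77 lb/h of dissolved solids reaches n7, so n7 = 211.77/0.206 = 1028 lb/h and vapour = 781.99 lb/h.
The evaporator receives (1−α)·1810 of feed at 0.883 water and removes 0.723 of that water:
0.723×0.883×(1−α)×1810 = 781.99
(1−α) = 781.99/1155.5 = 0.6767;  α = 0.3233.

0.323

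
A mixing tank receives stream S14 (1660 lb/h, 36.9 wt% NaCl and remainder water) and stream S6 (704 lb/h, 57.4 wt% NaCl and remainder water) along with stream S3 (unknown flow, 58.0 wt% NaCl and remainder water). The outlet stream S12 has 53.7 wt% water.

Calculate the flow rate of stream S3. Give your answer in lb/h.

665.8 lb/h

Let S3 be the unknown flow. Total out = 2364 + S3.
water balance: 1347.4 + 0.420·S3 = 0.537·(2364 + S3)
(0.420 − 0.537)·S3 = 0.537×2364 − 1347.4 = -77.896
S3 = -77.896 / -0.117 = 665.78 lb/h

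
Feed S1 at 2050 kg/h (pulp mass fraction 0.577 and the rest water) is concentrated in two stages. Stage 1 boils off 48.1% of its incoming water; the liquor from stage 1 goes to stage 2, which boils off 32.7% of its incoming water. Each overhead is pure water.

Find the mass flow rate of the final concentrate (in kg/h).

water in feed = 2050×0.423 = 867.15 kg/h.
After stage 1: water left = (1−0.481)×867.15 = 450.05; stream total = 1632.9 kg/h.
After stage 2: water left = (1−0.327)×450.05 = 302.88; final concentrate = 1485.7 kg/h.

1486 kg/h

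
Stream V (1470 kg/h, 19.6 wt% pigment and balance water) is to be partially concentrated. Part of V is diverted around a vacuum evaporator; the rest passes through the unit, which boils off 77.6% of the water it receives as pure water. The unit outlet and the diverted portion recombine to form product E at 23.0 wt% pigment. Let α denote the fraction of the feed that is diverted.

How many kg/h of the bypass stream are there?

All 1470×0.196 = 288.12 kg/h of pigment reaches E, so E = 288.12/0.230 = 1252.7 kg/h and vapour = 217.3 kg/h.
The evaporator receives (1−α)·1470 of feed at 0.804 water and removes 0.776 of that water:
0.776×0.804×(1−α)×1470 = 217.3
(1−α) = 217.3/917.14 = 0.2369;  α = 0.7631.
Bypass flow = 0.7631×1470 = 1121.7 kg/h.

1122 kg/h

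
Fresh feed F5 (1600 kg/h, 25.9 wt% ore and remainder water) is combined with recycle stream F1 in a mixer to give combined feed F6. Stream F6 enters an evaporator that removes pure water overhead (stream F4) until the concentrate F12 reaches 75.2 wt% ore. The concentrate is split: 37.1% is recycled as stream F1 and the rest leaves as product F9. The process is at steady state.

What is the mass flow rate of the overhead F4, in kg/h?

Overall ore balance (none leaves overhead): ore in fresh feed = ore in product, i.e. 1600×0.259 = (1−0.371)·F12·0.752.
F12 = 414.4/(0.752×0.629) = 876.1 kg/h.
Recycle F1 = 0.371×876.1 = 325.03 kg/h.
Combined feed F6 = 1600 + 325.03 = 1925 kg/h.
Overhead F4 = F6 − F12 = 1925 − 876.1 = 1048.9 kg/h.

1049 kg/h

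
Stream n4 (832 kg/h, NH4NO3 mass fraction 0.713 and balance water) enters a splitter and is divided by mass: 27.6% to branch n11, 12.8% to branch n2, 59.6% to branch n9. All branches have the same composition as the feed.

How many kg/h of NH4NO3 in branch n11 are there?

163.7 kg/h

Branch n11 total = 0.276×832 = 229.63 kg/h.
NH4NO3 in n11 = 0.713×229.63 = 163.73 kg/h.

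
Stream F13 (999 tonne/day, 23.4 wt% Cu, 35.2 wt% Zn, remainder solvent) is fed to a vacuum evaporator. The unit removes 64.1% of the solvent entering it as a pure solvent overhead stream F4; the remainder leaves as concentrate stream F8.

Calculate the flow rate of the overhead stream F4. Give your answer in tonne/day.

265.1 tonne/day

solvent entering = 999×0.414 = 413.59 tonne/day; overhead removed = 0.641×413.59 = 265.11 tonne/day.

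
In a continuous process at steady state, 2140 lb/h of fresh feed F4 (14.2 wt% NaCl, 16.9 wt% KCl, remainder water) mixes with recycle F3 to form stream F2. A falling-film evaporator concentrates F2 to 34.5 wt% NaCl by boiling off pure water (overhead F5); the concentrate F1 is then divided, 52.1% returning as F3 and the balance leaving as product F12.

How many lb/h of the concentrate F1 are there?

Overall NaCl balance (none leaves overhead): NaCl in fresh feed = NaCl in product, i.e. 2140×0.142 = (1−0.521)·F1·0.345.
F1 = 303.88/(0.345×0.479) = 1838.9 lb/h.

1839 lb/h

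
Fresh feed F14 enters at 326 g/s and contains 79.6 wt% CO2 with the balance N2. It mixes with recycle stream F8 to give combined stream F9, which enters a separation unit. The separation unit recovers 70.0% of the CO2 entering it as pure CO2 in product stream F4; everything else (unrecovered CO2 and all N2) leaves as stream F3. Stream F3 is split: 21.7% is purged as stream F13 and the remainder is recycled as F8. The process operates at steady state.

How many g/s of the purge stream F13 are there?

N2 enters only via F14 and leaves only via the purge: 326×0.204 = 0.217×(N2 in F3), and the separation unit passes all N2, so N2 in F9 = N2 in F3 = 306.47 g/s.
CO2 in F9: m_A = 326×0.796 + (1−0.217)·(1−0.700)·m_A, so m_A = 259.5/0.7651 = 339.17 g/s.
F3 = (1−0.700)×339.17 + 306.47 = 408.22 g/s.
Purge F13 = 0.217×408.22 = 88.584 g/s.

88.58 g/s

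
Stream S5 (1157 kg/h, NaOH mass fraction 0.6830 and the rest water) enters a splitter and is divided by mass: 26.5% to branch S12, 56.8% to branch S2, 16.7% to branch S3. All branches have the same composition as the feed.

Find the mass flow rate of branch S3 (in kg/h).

193.2 kg/h

Branch S3 flow = 0.167×1157 = 193.22 kg/h.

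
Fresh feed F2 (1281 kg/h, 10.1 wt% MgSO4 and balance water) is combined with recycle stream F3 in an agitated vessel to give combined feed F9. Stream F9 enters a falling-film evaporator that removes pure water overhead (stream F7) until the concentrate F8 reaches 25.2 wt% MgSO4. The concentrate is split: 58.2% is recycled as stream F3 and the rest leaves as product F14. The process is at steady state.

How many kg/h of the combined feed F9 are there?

1996 kg/h

Overall MgSO4 balance (none leaves overhead): MgSO4 in fresh feed = MgSO4 in product, i.e. 1281×0.101 = (1−0.582)·F8·0.252.
F8 = 129.38/(0.252×0.418) = 1228.3 kg/h.
Recycle F3 = 0.582×1228.3 = 714.85 kg/h.
Combined feed F9 = 1281 + 714.85 = 1995.9 kg/h.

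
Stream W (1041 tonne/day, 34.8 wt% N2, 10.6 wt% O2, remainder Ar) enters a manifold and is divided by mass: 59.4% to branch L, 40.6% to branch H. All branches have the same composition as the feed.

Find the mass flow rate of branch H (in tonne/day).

Branch H flow = 0.406×1041 = 422.65 tonne/day.

422.6 tonne/day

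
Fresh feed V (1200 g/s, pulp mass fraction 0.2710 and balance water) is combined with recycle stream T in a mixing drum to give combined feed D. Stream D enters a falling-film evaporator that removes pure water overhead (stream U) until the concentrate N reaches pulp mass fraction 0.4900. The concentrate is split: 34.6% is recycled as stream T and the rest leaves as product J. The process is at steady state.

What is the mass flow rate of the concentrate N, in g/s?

1015 g/s

Overall pulp balance (none leaves overhead): pulp in fresh feed = pulp in product, i.e. 1200×0.271 = (1−0.346)·N·0.490.
N = 325.2/(0.490×0.654) = 1014.8 g/s.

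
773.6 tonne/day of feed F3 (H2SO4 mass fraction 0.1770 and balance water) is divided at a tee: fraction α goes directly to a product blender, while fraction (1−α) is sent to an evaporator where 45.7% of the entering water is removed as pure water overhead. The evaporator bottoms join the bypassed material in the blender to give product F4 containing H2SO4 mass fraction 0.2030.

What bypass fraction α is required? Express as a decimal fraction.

All 773.6×0.177 = 136.93 tonne/day of H2SO4 reaches F4, so F4 = 136.93/0.203 = 674.52 tonne/day and vapour = 99.082 tonne/day.
The evaporator receives (1−α)·773.6 of feed at 0.823 water and removes 0.457 of that water:
0.457×0.823×(1−α)×773.6 = 99.082
(1−α) = 99.082/290.96 = 0.3405;  α = 0.6595.

0.659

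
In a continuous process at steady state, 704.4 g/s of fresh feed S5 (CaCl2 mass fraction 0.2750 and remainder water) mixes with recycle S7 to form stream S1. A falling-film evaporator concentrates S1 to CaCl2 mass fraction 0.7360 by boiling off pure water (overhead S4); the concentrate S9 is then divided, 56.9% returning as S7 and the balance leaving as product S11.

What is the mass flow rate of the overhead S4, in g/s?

Overall CaCl2 balance (none leaves overhead): CaCl2 in fresh feed = CaCl2 in product, i.e. 704.4×0.275 = (1−0.569)·S9·0.736.
S9 = 193.71/(0.736×0.431) = 610.66 g/s.
Recycle S7 = 0.569×610.66 = 347.46 g/s.
Combined feed S1 = 704.4 + 347.46 = 1051.9 g/s.
Overhead S4 = S1 − S9 = 1051.9 − 610.66 = 441.21 g/s.

441.2 g/s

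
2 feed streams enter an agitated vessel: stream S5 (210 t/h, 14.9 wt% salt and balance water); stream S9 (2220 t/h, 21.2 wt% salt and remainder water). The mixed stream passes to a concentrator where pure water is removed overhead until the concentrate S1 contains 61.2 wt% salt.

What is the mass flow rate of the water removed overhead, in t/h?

1610 t/h

salt entering = 210×0.149 + 2220×0.212 = 501.93 t/h.
All salt reports to S1, so S1 = 501.93/0.612 = 820.15 t/h.
Total feed = 2430 t/h; overhead = 2430 − 820.15 = 1609.9 t/h.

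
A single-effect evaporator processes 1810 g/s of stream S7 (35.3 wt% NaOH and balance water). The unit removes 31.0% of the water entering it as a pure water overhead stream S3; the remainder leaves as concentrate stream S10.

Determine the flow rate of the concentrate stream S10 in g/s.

1447 g/s

water entering = 1810×0.647 = 1171.1 g/s; overhead removed = 0.310×1171.1 = 363.03 g/s.
Concentrate = 1810 − 363.03 = 1447 g/s.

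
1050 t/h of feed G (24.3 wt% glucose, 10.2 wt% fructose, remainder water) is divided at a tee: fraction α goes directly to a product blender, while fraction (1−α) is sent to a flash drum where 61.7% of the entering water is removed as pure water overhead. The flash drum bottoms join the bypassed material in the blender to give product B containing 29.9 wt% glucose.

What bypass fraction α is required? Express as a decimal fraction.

0.537

All 1050×0.243 = 255.15 t/h of glucose reaches B, so B = 255.15/0.299 = 853.34 t/h and vapour = 196.66 t/h.
The evaporator receives (1−α)·1050 of feed at 0.655 water and removes 0.617 of that water:
0.617×0.655×(1−α)×1050 = 196.66
(1−α) = 196.66/424.34 = 0.4634;  α = 0.5366.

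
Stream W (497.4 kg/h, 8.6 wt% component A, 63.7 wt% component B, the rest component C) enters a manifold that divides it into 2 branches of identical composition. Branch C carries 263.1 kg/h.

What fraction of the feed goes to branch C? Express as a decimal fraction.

0.529

Fraction to C = 263.1/497.4 = 0.5290.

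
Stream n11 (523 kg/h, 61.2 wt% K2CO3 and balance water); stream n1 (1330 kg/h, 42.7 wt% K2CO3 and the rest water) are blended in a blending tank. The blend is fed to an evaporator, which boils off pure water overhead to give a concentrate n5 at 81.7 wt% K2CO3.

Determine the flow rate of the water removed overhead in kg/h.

K2CO3 entering = 523×0.612 + 1330×0.427 = 887.99 kg/h.
All K2CO3 reports to n5, so n5 = 887.99/0.817 = 1086.9 kg/h.
Total feed = 1853 kg/h; overhead = 1853 − 1086.9 = 766.11 kg/h.

766.1 kg/h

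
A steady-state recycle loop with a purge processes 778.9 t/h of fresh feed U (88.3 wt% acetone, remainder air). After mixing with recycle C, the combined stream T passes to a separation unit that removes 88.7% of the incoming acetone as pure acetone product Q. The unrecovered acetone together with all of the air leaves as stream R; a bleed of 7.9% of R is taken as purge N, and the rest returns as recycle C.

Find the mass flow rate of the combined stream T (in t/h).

air enters only via U and leaves only via the purge: 778.9×0.117 = 0.079×(air in R), and the separation unit passes all air, so air in T = air in R = 1153.6 t/h.
acetone in T: m_A = 778.9×0.883 + (1−0.079)·(1−0.887)·m_A, so m_A = 687.77/0.8959 = 767.66 t/h.
T = 767.66 + 1153.6 = 1921.2 t/h.

1921 t/h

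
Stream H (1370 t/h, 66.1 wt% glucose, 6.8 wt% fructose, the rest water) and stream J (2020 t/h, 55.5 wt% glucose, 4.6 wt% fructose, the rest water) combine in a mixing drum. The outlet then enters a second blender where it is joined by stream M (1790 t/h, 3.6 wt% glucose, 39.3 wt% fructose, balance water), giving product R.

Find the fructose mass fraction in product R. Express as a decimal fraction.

Overall, product flow = 5180 t/h.
fructose in = 1370×0.068 + 2020×0.046 + 1790×0.393 = 889.55 t/h.
fructose fraction in R = 0.1717.

0.1717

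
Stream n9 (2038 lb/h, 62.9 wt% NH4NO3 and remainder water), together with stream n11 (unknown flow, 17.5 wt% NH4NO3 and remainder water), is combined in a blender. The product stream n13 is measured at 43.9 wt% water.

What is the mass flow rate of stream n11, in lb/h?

Let n11 be the unknown flow. Total out = 2038 + n11.
water balance: 756.1 + 0.825·n11 = 0.439·(2038 + n11)
(0.825 − 0.439)·n11 = 0.439×2038 − 756.1 = 138.58
n11 = 138.58 / 0.386 = 359.03 lb/h

359 lb/h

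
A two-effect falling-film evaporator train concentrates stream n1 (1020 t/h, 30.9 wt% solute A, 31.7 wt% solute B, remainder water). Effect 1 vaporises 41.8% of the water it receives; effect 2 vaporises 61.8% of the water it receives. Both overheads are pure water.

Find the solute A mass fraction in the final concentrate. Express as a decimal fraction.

0.436

water in feed = 1020×0.374 = 381.48 t/h.
After stage 1: water left = (1−0.418)×381.48 = 222.02; stream total = 860.54 t/h.
After stage 2: water left = (1−0.618)×222.02 = 84.812; final concentrate = 723.33 t/h.
solute A fraction = 315.18/723.33 = 0.436.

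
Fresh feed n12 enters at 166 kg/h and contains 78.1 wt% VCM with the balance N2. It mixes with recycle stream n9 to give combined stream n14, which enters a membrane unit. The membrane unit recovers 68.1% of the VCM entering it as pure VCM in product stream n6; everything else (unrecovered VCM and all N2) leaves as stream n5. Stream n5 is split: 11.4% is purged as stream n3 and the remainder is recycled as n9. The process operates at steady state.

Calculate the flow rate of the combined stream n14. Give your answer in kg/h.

N2 enters only via n12 and leaves only via the purge: 166×0.219 = 0.114×(N2 in n5), and the membrane unit passes all N2, so N2 in n14 = N2 in n5 = 318.89 kg/h.
VCM in n14: m_A = 166×0.781 + (1−0.114)·(1−0.681)·m_A, so m_A = 129.65/0.7174 = 180.73 kg/h.
n14 = 180.73 + 318.89 = 499.62 kg/h.

499.6 kg/h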